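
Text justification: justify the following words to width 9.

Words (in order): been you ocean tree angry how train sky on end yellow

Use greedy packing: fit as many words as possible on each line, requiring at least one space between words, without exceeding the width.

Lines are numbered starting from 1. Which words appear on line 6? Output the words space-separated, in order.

Answer: on end

Derivation:
Line 1: ['been', 'you'] (min_width=8, slack=1)
Line 2: ['ocean'] (min_width=5, slack=4)
Line 3: ['tree'] (min_width=4, slack=5)
Line 4: ['angry', 'how'] (min_width=9, slack=0)
Line 5: ['train', 'sky'] (min_width=9, slack=0)
Line 6: ['on', 'end'] (min_width=6, slack=3)
Line 7: ['yellow'] (min_width=6, slack=3)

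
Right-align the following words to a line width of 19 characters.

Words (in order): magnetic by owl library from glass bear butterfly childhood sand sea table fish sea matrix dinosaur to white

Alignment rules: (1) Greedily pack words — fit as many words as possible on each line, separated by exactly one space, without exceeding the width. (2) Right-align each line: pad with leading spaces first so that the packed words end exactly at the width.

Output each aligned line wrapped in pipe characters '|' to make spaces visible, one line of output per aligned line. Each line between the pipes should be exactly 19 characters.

Answer: |    magnetic by owl|
| library from glass|
|     bear butterfly|
| childhood sand sea|
|     table fish sea|
| matrix dinosaur to|
|              white|

Derivation:
Line 1: ['magnetic', 'by', 'owl'] (min_width=15, slack=4)
Line 2: ['library', 'from', 'glass'] (min_width=18, slack=1)
Line 3: ['bear', 'butterfly'] (min_width=14, slack=5)
Line 4: ['childhood', 'sand', 'sea'] (min_width=18, slack=1)
Line 5: ['table', 'fish', 'sea'] (min_width=14, slack=5)
Line 6: ['matrix', 'dinosaur', 'to'] (min_width=18, slack=1)
Line 7: ['white'] (min_width=5, slack=14)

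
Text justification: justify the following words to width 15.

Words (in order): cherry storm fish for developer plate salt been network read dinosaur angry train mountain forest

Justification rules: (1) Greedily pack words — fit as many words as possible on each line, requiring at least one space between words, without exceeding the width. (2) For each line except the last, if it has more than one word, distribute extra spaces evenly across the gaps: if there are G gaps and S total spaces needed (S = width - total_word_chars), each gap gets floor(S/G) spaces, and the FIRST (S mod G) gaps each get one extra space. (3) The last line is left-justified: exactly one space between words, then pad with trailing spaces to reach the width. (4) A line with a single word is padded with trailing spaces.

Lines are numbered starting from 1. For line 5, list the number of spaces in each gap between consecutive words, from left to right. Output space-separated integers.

Line 1: ['cherry', 'storm'] (min_width=12, slack=3)
Line 2: ['fish', 'for'] (min_width=8, slack=7)
Line 3: ['developer', 'plate'] (min_width=15, slack=0)
Line 4: ['salt', 'been'] (min_width=9, slack=6)
Line 5: ['network', 'read'] (min_width=12, slack=3)
Line 6: ['dinosaur', 'angry'] (min_width=14, slack=1)
Line 7: ['train', 'mountain'] (min_width=14, slack=1)
Line 8: ['forest'] (min_width=6, slack=9)

Answer: 4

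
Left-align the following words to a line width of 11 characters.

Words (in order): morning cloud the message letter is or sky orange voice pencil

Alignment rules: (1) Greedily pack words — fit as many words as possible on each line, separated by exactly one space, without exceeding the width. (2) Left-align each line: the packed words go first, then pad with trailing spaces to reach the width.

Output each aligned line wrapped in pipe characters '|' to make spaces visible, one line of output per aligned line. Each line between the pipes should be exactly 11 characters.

Answer: |morning    |
|cloud the  |
|message    |
|letter is  |
|or sky     |
|orange     |
|voice      |
|pencil     |

Derivation:
Line 1: ['morning'] (min_width=7, slack=4)
Line 2: ['cloud', 'the'] (min_width=9, slack=2)
Line 3: ['message'] (min_width=7, slack=4)
Line 4: ['letter', 'is'] (min_width=9, slack=2)
Line 5: ['or', 'sky'] (min_width=6, slack=5)
Line 6: ['orange'] (min_width=6, slack=5)
Line 7: ['voice'] (min_width=5, slack=6)
Line 8: ['pencil'] (min_width=6, slack=5)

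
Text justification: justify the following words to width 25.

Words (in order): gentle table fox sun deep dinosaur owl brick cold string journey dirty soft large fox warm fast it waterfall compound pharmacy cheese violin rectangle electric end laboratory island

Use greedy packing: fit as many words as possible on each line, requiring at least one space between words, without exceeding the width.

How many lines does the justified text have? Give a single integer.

Answer: 8

Derivation:
Line 1: ['gentle', 'table', 'fox', 'sun', 'deep'] (min_width=25, slack=0)
Line 2: ['dinosaur', 'owl', 'brick', 'cold'] (min_width=23, slack=2)
Line 3: ['string', 'journey', 'dirty', 'soft'] (min_width=25, slack=0)
Line 4: ['large', 'fox', 'warm', 'fast', 'it'] (min_width=22, slack=3)
Line 5: ['waterfall', 'compound'] (min_width=18, slack=7)
Line 6: ['pharmacy', 'cheese', 'violin'] (min_width=22, slack=3)
Line 7: ['rectangle', 'electric', 'end'] (min_width=22, slack=3)
Line 8: ['laboratory', 'island'] (min_width=17, slack=8)
Total lines: 8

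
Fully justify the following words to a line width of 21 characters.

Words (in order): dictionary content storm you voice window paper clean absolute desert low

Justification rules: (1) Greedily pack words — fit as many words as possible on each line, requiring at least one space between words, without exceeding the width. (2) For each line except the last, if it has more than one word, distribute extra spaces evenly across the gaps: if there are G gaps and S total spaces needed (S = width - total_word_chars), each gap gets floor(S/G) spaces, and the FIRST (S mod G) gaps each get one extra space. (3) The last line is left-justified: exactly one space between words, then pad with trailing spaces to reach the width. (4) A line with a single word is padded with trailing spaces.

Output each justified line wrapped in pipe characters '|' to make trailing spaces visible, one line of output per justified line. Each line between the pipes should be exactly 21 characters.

Answer: |dictionary    content|
|storm    you    voice|
|window   paper  clean|
|absolute desert low  |

Derivation:
Line 1: ['dictionary', 'content'] (min_width=18, slack=3)
Line 2: ['storm', 'you', 'voice'] (min_width=15, slack=6)
Line 3: ['window', 'paper', 'clean'] (min_width=18, slack=3)
Line 4: ['absolute', 'desert', 'low'] (min_width=19, slack=2)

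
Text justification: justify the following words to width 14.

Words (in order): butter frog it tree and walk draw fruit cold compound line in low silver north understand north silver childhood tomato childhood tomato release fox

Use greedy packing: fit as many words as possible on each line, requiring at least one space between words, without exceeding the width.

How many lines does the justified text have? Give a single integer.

Line 1: ['butter', 'frog', 'it'] (min_width=14, slack=0)
Line 2: ['tree', 'and', 'walk'] (min_width=13, slack=1)
Line 3: ['draw', 'fruit'] (min_width=10, slack=4)
Line 4: ['cold', 'compound'] (min_width=13, slack=1)
Line 5: ['line', 'in', 'low'] (min_width=11, slack=3)
Line 6: ['silver', 'north'] (min_width=12, slack=2)
Line 7: ['understand'] (min_width=10, slack=4)
Line 8: ['north', 'silver'] (min_width=12, slack=2)
Line 9: ['childhood'] (min_width=9, slack=5)
Line 10: ['tomato'] (min_width=6, slack=8)
Line 11: ['childhood'] (min_width=9, slack=5)
Line 12: ['tomato', 'release'] (min_width=14, slack=0)
Line 13: ['fox'] (min_width=3, slack=11)
Total lines: 13

Answer: 13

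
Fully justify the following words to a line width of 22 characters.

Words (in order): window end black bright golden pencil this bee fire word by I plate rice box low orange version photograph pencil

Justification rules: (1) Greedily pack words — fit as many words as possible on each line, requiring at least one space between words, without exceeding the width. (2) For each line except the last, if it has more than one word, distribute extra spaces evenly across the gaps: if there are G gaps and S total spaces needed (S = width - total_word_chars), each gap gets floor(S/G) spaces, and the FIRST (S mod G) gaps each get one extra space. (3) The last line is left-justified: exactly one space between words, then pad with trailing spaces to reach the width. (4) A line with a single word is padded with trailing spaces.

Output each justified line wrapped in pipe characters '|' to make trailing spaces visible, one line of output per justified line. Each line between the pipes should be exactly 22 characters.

Answer: |window    end    black|
|bright  golden  pencil|
|this  bee fire word by|
|I  plate  rice box low|
|orange         version|
|photograph pencil     |

Derivation:
Line 1: ['window', 'end', 'black'] (min_width=16, slack=6)
Line 2: ['bright', 'golden', 'pencil'] (min_width=20, slack=2)
Line 3: ['this', 'bee', 'fire', 'word', 'by'] (min_width=21, slack=1)
Line 4: ['I', 'plate', 'rice', 'box', 'low'] (min_width=20, slack=2)
Line 5: ['orange', 'version'] (min_width=14, slack=8)
Line 6: ['photograph', 'pencil'] (min_width=17, slack=5)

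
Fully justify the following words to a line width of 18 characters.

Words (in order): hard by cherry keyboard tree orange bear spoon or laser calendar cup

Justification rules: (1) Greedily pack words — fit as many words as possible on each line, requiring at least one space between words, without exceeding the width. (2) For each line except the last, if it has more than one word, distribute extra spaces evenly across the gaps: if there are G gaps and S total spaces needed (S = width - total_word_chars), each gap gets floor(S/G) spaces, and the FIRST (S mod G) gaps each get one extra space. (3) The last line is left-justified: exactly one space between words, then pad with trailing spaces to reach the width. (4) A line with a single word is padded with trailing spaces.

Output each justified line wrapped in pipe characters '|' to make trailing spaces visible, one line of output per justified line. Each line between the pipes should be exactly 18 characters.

Answer: |hard   by   cherry|
|keyboard      tree|
|orange  bear spoon|
|or  laser calendar|
|cup               |

Derivation:
Line 1: ['hard', 'by', 'cherry'] (min_width=14, slack=4)
Line 2: ['keyboard', 'tree'] (min_width=13, slack=5)
Line 3: ['orange', 'bear', 'spoon'] (min_width=17, slack=1)
Line 4: ['or', 'laser', 'calendar'] (min_width=17, slack=1)
Line 5: ['cup'] (min_width=3, slack=15)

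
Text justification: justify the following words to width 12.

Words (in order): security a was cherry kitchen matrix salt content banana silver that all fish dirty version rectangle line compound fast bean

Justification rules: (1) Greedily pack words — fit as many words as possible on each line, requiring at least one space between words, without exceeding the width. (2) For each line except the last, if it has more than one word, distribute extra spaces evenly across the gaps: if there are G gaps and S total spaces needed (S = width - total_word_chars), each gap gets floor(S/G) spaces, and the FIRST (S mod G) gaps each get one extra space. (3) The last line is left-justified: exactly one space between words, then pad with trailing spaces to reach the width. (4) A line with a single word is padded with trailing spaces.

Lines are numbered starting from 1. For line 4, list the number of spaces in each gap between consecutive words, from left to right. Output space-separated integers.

Line 1: ['security', 'a'] (min_width=10, slack=2)
Line 2: ['was', 'cherry'] (min_width=10, slack=2)
Line 3: ['kitchen'] (min_width=7, slack=5)
Line 4: ['matrix', 'salt'] (min_width=11, slack=1)
Line 5: ['content'] (min_width=7, slack=5)
Line 6: ['banana'] (min_width=6, slack=6)
Line 7: ['silver', 'that'] (min_width=11, slack=1)
Line 8: ['all', 'fish'] (min_width=8, slack=4)
Line 9: ['dirty'] (min_width=5, slack=7)
Line 10: ['version'] (min_width=7, slack=5)
Line 11: ['rectangle'] (min_width=9, slack=3)
Line 12: ['line'] (min_width=4, slack=8)
Line 13: ['compound'] (min_width=8, slack=4)
Line 14: ['fast', 'bean'] (min_width=9, slack=3)

Answer: 2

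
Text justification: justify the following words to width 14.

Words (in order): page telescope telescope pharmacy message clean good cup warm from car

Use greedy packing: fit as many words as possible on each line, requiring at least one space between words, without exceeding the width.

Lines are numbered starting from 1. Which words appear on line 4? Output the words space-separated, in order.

Answer: message clean

Derivation:
Line 1: ['page', 'telescope'] (min_width=14, slack=0)
Line 2: ['telescope'] (min_width=9, slack=5)
Line 3: ['pharmacy'] (min_width=8, slack=6)
Line 4: ['message', 'clean'] (min_width=13, slack=1)
Line 5: ['good', 'cup', 'warm'] (min_width=13, slack=1)
Line 6: ['from', 'car'] (min_width=8, slack=6)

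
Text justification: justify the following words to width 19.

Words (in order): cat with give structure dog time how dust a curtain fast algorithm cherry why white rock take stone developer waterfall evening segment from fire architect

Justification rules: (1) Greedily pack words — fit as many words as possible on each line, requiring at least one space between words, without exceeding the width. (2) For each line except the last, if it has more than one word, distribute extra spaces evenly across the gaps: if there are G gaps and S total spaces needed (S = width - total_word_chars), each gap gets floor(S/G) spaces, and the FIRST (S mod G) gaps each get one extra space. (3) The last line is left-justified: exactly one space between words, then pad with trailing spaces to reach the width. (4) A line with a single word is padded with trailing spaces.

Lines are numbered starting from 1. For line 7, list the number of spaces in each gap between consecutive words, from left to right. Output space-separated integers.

Answer: 1

Derivation:
Line 1: ['cat', 'with', 'give'] (min_width=13, slack=6)
Line 2: ['structure', 'dog', 'time'] (min_width=18, slack=1)
Line 3: ['how', 'dust', 'a', 'curtain'] (min_width=18, slack=1)
Line 4: ['fast', 'algorithm'] (min_width=14, slack=5)
Line 5: ['cherry', 'why', 'white'] (min_width=16, slack=3)
Line 6: ['rock', 'take', 'stone'] (min_width=15, slack=4)
Line 7: ['developer', 'waterfall'] (min_width=19, slack=0)
Line 8: ['evening', 'segment'] (min_width=15, slack=4)
Line 9: ['from', 'fire', 'architect'] (min_width=19, slack=0)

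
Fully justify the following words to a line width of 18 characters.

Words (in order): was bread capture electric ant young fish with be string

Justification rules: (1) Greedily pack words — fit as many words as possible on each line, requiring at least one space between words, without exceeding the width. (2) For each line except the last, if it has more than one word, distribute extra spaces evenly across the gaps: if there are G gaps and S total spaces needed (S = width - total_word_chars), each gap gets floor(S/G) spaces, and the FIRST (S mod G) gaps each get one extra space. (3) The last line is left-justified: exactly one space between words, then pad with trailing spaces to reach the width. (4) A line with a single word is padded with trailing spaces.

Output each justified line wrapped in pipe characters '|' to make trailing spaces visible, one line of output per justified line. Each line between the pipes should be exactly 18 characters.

Answer: |was  bread capture|
|electric ant young|
|fish    with    be|
|string            |

Derivation:
Line 1: ['was', 'bread', 'capture'] (min_width=17, slack=1)
Line 2: ['electric', 'ant', 'young'] (min_width=18, slack=0)
Line 3: ['fish', 'with', 'be'] (min_width=12, slack=6)
Line 4: ['string'] (min_width=6, slack=12)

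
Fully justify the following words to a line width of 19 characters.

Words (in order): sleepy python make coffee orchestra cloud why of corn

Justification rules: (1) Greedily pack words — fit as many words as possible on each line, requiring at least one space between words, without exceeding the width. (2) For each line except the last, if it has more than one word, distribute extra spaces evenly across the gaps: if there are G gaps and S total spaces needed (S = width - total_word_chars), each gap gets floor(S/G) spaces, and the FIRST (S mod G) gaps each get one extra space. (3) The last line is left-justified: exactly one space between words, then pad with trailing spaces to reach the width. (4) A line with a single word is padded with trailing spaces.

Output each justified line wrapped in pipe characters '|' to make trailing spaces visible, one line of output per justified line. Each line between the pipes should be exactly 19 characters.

Line 1: ['sleepy', 'python', 'make'] (min_width=18, slack=1)
Line 2: ['coffee', 'orchestra'] (min_width=16, slack=3)
Line 3: ['cloud', 'why', 'of', 'corn'] (min_width=17, slack=2)

Answer: |sleepy  python make|
|coffee    orchestra|
|cloud why of corn  |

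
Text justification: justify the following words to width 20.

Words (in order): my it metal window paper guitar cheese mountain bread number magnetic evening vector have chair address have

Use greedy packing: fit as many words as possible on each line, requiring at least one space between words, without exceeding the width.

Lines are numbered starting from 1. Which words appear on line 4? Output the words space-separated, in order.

Line 1: ['my', 'it', 'metal', 'window'] (min_width=18, slack=2)
Line 2: ['paper', 'guitar', 'cheese'] (min_width=19, slack=1)
Line 3: ['mountain', 'bread'] (min_width=14, slack=6)
Line 4: ['number', 'magnetic'] (min_width=15, slack=5)
Line 5: ['evening', 'vector', 'have'] (min_width=19, slack=1)
Line 6: ['chair', 'address', 'have'] (min_width=18, slack=2)

Answer: number magnetic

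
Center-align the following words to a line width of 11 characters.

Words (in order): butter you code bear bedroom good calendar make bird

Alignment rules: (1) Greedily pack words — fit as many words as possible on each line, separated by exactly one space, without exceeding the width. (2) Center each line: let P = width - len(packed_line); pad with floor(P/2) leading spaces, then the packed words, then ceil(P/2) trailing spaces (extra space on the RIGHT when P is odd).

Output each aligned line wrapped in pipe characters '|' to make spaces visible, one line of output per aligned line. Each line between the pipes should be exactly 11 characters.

Answer: |butter you |
| code bear |
|  bedroom  |
|   good    |
| calendar  |
| make bird |

Derivation:
Line 1: ['butter', 'you'] (min_width=10, slack=1)
Line 2: ['code', 'bear'] (min_width=9, slack=2)
Line 3: ['bedroom'] (min_width=7, slack=4)
Line 4: ['good'] (min_width=4, slack=7)
Line 5: ['calendar'] (min_width=8, slack=3)
Line 6: ['make', 'bird'] (min_width=9, slack=2)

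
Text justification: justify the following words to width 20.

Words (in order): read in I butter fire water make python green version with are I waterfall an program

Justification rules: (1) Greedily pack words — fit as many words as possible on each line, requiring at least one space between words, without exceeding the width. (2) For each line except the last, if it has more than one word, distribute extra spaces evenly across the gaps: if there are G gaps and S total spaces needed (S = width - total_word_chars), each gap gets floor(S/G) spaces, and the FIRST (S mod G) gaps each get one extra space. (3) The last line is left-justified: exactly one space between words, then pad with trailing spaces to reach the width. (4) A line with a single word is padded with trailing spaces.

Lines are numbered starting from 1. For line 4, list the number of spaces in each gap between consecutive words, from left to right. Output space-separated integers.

Line 1: ['read', 'in', 'I', 'butter'] (min_width=16, slack=4)
Line 2: ['fire', 'water', 'make'] (min_width=15, slack=5)
Line 3: ['python', 'green', 'version'] (min_width=20, slack=0)
Line 4: ['with', 'are', 'I', 'waterfall'] (min_width=20, slack=0)
Line 5: ['an', 'program'] (min_width=10, slack=10)

Answer: 1 1 1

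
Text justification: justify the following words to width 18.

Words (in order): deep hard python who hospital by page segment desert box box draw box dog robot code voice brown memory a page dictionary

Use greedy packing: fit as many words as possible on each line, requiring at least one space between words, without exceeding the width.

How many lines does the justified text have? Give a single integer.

Line 1: ['deep', 'hard', 'python'] (min_width=16, slack=2)
Line 2: ['who', 'hospital', 'by'] (min_width=15, slack=3)
Line 3: ['page', 'segment'] (min_width=12, slack=6)
Line 4: ['desert', 'box', 'box'] (min_width=14, slack=4)
Line 5: ['draw', 'box', 'dog', 'robot'] (min_width=18, slack=0)
Line 6: ['code', 'voice', 'brown'] (min_width=16, slack=2)
Line 7: ['memory', 'a', 'page'] (min_width=13, slack=5)
Line 8: ['dictionary'] (min_width=10, slack=8)
Total lines: 8

Answer: 8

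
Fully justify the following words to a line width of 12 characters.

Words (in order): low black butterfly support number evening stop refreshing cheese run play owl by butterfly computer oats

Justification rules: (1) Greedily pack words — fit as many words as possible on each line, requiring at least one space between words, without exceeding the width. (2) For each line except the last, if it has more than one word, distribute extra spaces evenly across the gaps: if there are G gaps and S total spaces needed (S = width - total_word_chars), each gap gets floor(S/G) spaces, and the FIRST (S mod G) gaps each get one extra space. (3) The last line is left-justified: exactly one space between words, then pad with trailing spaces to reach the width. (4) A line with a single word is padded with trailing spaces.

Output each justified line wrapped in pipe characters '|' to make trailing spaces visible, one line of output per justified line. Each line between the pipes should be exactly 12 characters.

Answer: |low    black|
|butterfly   |
|support     |
|number      |
|evening stop|
|refreshing  |
|cheese   run|
|play  owl by|
|butterfly   |
|computer    |
|oats        |

Derivation:
Line 1: ['low', 'black'] (min_width=9, slack=3)
Line 2: ['butterfly'] (min_width=9, slack=3)
Line 3: ['support'] (min_width=7, slack=5)
Line 4: ['number'] (min_width=6, slack=6)
Line 5: ['evening', 'stop'] (min_width=12, slack=0)
Line 6: ['refreshing'] (min_width=10, slack=2)
Line 7: ['cheese', 'run'] (min_width=10, slack=2)
Line 8: ['play', 'owl', 'by'] (min_width=11, slack=1)
Line 9: ['butterfly'] (min_width=9, slack=3)
Line 10: ['computer'] (min_width=8, slack=4)
Line 11: ['oats'] (min_width=4, slack=8)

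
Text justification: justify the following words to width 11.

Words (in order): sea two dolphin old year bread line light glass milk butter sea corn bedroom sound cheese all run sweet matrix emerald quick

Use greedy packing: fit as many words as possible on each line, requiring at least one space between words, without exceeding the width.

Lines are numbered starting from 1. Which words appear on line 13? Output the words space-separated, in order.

Answer: emerald

Derivation:
Line 1: ['sea', 'two'] (min_width=7, slack=4)
Line 2: ['dolphin', 'old'] (min_width=11, slack=0)
Line 3: ['year', 'bread'] (min_width=10, slack=1)
Line 4: ['line', 'light'] (min_width=10, slack=1)
Line 5: ['glass', 'milk'] (min_width=10, slack=1)
Line 6: ['butter', 'sea'] (min_width=10, slack=1)
Line 7: ['corn'] (min_width=4, slack=7)
Line 8: ['bedroom'] (min_width=7, slack=4)
Line 9: ['sound'] (min_width=5, slack=6)
Line 10: ['cheese', 'all'] (min_width=10, slack=1)
Line 11: ['run', 'sweet'] (min_width=9, slack=2)
Line 12: ['matrix'] (min_width=6, slack=5)
Line 13: ['emerald'] (min_width=7, slack=4)
Line 14: ['quick'] (min_width=5, slack=6)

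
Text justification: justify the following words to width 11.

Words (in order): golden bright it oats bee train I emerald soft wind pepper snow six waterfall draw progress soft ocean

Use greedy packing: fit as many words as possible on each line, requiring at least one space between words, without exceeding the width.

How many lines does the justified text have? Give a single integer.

Answer: 12

Derivation:
Line 1: ['golden'] (min_width=6, slack=5)
Line 2: ['bright', 'it'] (min_width=9, slack=2)
Line 3: ['oats', 'bee'] (min_width=8, slack=3)
Line 4: ['train', 'I'] (min_width=7, slack=4)
Line 5: ['emerald'] (min_width=7, slack=4)
Line 6: ['soft', 'wind'] (min_width=9, slack=2)
Line 7: ['pepper', 'snow'] (min_width=11, slack=0)
Line 8: ['six'] (min_width=3, slack=8)
Line 9: ['waterfall'] (min_width=9, slack=2)
Line 10: ['draw'] (min_width=4, slack=7)
Line 11: ['progress'] (min_width=8, slack=3)
Line 12: ['soft', 'ocean'] (min_width=10, slack=1)
Total lines: 12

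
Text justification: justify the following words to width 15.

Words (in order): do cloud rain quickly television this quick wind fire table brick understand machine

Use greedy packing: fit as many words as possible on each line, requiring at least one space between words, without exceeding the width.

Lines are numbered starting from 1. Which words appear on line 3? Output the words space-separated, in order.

Line 1: ['do', 'cloud', 'rain'] (min_width=13, slack=2)
Line 2: ['quickly'] (min_width=7, slack=8)
Line 3: ['television', 'this'] (min_width=15, slack=0)
Line 4: ['quick', 'wind', 'fire'] (min_width=15, slack=0)
Line 5: ['table', 'brick'] (min_width=11, slack=4)
Line 6: ['understand'] (min_width=10, slack=5)
Line 7: ['machine'] (min_width=7, slack=8)

Answer: television this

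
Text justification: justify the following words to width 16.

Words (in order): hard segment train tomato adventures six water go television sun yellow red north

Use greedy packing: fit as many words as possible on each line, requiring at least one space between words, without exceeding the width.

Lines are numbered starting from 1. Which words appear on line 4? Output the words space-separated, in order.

Line 1: ['hard', 'segment'] (min_width=12, slack=4)
Line 2: ['train', 'tomato'] (min_width=12, slack=4)
Line 3: ['adventures', 'six'] (min_width=14, slack=2)
Line 4: ['water', 'go'] (min_width=8, slack=8)
Line 5: ['television', 'sun'] (min_width=14, slack=2)
Line 6: ['yellow', 'red', 'north'] (min_width=16, slack=0)

Answer: water go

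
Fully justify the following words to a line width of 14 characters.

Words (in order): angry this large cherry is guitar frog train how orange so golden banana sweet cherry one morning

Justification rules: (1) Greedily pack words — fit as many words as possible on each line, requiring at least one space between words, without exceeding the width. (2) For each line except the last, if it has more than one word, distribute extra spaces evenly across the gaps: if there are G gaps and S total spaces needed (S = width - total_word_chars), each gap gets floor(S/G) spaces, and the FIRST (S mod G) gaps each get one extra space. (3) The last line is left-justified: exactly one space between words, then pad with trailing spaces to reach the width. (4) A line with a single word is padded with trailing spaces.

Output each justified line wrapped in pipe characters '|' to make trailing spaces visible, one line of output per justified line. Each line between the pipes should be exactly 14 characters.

Answer: |angry     this|
|large   cherry|
|is guitar frog|
|train      how|
|orange      so|
|golden  banana|
|sweet   cherry|
|one morning   |

Derivation:
Line 1: ['angry', 'this'] (min_width=10, slack=4)
Line 2: ['large', 'cherry'] (min_width=12, slack=2)
Line 3: ['is', 'guitar', 'frog'] (min_width=14, slack=0)
Line 4: ['train', 'how'] (min_width=9, slack=5)
Line 5: ['orange', 'so'] (min_width=9, slack=5)
Line 6: ['golden', 'banana'] (min_width=13, slack=1)
Line 7: ['sweet', 'cherry'] (min_width=12, slack=2)
Line 8: ['one', 'morning'] (min_width=11, slack=3)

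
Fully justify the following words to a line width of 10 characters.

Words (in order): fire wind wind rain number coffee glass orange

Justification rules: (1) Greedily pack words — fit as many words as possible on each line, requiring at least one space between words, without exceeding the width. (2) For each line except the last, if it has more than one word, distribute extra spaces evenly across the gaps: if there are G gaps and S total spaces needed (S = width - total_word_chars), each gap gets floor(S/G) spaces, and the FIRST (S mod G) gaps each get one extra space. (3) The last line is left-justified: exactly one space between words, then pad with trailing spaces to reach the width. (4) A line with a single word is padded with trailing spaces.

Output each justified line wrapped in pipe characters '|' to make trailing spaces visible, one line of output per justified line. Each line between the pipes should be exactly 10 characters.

Line 1: ['fire', 'wind'] (min_width=9, slack=1)
Line 2: ['wind', 'rain'] (min_width=9, slack=1)
Line 3: ['number'] (min_width=6, slack=4)
Line 4: ['coffee'] (min_width=6, slack=4)
Line 5: ['glass'] (min_width=5, slack=5)
Line 6: ['orange'] (min_width=6, slack=4)

Answer: |fire  wind|
|wind  rain|
|number    |
|coffee    |
|glass     |
|orange    |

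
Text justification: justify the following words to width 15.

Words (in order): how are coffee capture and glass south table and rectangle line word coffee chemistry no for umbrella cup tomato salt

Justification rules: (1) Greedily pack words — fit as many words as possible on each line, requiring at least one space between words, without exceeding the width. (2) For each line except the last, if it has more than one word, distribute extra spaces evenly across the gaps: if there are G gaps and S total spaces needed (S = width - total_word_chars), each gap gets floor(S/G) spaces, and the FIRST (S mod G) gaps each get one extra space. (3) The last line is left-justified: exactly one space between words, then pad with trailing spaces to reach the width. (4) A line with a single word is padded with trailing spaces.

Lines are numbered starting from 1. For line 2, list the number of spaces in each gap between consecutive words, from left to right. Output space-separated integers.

Line 1: ['how', 'are', 'coffee'] (min_width=14, slack=1)
Line 2: ['capture', 'and'] (min_width=11, slack=4)
Line 3: ['glass', 'south'] (min_width=11, slack=4)
Line 4: ['table', 'and'] (min_width=9, slack=6)
Line 5: ['rectangle', 'line'] (min_width=14, slack=1)
Line 6: ['word', 'coffee'] (min_width=11, slack=4)
Line 7: ['chemistry', 'no'] (min_width=12, slack=3)
Line 8: ['for', 'umbrella'] (min_width=12, slack=3)
Line 9: ['cup', 'tomato', 'salt'] (min_width=15, slack=0)

Answer: 5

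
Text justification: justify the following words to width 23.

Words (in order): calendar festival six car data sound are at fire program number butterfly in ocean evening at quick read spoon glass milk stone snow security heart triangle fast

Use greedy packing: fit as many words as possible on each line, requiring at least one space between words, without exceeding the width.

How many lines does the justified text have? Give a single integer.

Answer: 8

Derivation:
Line 1: ['calendar', 'festival', 'six'] (min_width=21, slack=2)
Line 2: ['car', 'data', 'sound', 'are', 'at'] (min_width=21, slack=2)
Line 3: ['fire', 'program', 'number'] (min_width=19, slack=4)
Line 4: ['butterfly', 'in', 'ocean'] (min_width=18, slack=5)
Line 5: ['evening', 'at', 'quick', 'read'] (min_width=21, slack=2)
Line 6: ['spoon', 'glass', 'milk', 'stone'] (min_width=22, slack=1)
Line 7: ['snow', 'security', 'heart'] (min_width=19, slack=4)
Line 8: ['triangle', 'fast'] (min_width=13, slack=10)
Total lines: 8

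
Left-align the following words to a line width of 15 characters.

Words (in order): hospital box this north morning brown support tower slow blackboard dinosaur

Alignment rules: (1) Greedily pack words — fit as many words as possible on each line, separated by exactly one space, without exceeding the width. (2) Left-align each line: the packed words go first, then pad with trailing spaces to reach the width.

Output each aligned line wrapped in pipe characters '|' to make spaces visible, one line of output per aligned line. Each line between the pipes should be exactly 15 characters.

Answer: |hospital box   |
|this north     |
|morning brown  |
|support tower  |
|slow blackboard|
|dinosaur       |

Derivation:
Line 1: ['hospital', 'box'] (min_width=12, slack=3)
Line 2: ['this', 'north'] (min_width=10, slack=5)
Line 3: ['morning', 'brown'] (min_width=13, slack=2)
Line 4: ['support', 'tower'] (min_width=13, slack=2)
Line 5: ['slow', 'blackboard'] (min_width=15, slack=0)
Line 6: ['dinosaur'] (min_width=8, slack=7)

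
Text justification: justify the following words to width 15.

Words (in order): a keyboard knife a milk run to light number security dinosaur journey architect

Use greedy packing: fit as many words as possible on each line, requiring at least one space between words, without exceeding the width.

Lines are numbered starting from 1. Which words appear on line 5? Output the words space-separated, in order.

Answer: dinosaur

Derivation:
Line 1: ['a', 'keyboard'] (min_width=10, slack=5)
Line 2: ['knife', 'a', 'milk'] (min_width=12, slack=3)
Line 3: ['run', 'to', 'light'] (min_width=12, slack=3)
Line 4: ['number', 'security'] (min_width=15, slack=0)
Line 5: ['dinosaur'] (min_width=8, slack=7)
Line 6: ['journey'] (min_width=7, slack=8)
Line 7: ['architect'] (min_width=9, slack=6)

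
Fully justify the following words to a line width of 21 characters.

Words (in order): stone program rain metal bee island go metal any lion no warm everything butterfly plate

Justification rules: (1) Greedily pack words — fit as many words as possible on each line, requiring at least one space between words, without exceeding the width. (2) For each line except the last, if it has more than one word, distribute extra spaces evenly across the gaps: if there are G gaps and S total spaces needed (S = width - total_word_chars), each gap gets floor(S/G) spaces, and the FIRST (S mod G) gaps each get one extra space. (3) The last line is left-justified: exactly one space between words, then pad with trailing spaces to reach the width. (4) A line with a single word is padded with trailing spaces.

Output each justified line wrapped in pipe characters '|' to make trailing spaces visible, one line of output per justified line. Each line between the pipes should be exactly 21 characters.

Answer: |stone   program  rain|
|metal  bee  island go|
|metal   any  lion  no|
|warm       everything|
|butterfly plate      |

Derivation:
Line 1: ['stone', 'program', 'rain'] (min_width=18, slack=3)
Line 2: ['metal', 'bee', 'island', 'go'] (min_width=19, slack=2)
Line 3: ['metal', 'any', 'lion', 'no'] (min_width=17, slack=4)
Line 4: ['warm', 'everything'] (min_width=15, slack=6)
Line 5: ['butterfly', 'plate'] (min_width=15, slack=6)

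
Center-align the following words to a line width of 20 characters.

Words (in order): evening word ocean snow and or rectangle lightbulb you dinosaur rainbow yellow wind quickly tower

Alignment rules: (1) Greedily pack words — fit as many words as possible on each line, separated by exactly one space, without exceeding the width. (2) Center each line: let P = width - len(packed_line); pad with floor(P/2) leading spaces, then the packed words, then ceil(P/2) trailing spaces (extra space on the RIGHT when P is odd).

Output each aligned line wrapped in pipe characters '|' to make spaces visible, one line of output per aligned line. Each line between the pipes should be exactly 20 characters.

Line 1: ['evening', 'word', 'ocean'] (min_width=18, slack=2)
Line 2: ['snow', 'and', 'or'] (min_width=11, slack=9)
Line 3: ['rectangle', 'lightbulb'] (min_width=19, slack=1)
Line 4: ['you', 'dinosaur', 'rainbow'] (min_width=20, slack=0)
Line 5: ['yellow', 'wind', 'quickly'] (min_width=19, slack=1)
Line 6: ['tower'] (min_width=5, slack=15)

Answer: | evening word ocean |
|    snow and or     |
|rectangle lightbulb |
|you dinosaur rainbow|
|yellow wind quickly |
|       tower        |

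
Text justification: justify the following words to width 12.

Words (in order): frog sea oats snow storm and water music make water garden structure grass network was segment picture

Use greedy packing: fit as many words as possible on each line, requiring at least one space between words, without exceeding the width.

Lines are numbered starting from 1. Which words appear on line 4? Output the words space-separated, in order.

Answer: water music

Derivation:
Line 1: ['frog', 'sea'] (min_width=8, slack=4)
Line 2: ['oats', 'snow'] (min_width=9, slack=3)
Line 3: ['storm', 'and'] (min_width=9, slack=3)
Line 4: ['water', 'music'] (min_width=11, slack=1)
Line 5: ['make', 'water'] (min_width=10, slack=2)
Line 6: ['garden'] (min_width=6, slack=6)
Line 7: ['structure'] (min_width=9, slack=3)
Line 8: ['grass'] (min_width=5, slack=7)
Line 9: ['network', 'was'] (min_width=11, slack=1)
Line 10: ['segment'] (min_width=7, slack=5)
Line 11: ['picture'] (min_width=7, slack=5)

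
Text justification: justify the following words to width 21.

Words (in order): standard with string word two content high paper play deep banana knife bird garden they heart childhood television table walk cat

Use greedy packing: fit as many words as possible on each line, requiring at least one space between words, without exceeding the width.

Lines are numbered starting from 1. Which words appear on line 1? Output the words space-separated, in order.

Line 1: ['standard', 'with', 'string'] (min_width=20, slack=1)
Line 2: ['word', 'two', 'content', 'high'] (min_width=21, slack=0)
Line 3: ['paper', 'play', 'deep'] (min_width=15, slack=6)
Line 4: ['banana', 'knife', 'bird'] (min_width=17, slack=4)
Line 5: ['garden', 'they', 'heart'] (min_width=17, slack=4)
Line 6: ['childhood', 'television'] (min_width=20, slack=1)
Line 7: ['table', 'walk', 'cat'] (min_width=14, slack=7)

Answer: standard with string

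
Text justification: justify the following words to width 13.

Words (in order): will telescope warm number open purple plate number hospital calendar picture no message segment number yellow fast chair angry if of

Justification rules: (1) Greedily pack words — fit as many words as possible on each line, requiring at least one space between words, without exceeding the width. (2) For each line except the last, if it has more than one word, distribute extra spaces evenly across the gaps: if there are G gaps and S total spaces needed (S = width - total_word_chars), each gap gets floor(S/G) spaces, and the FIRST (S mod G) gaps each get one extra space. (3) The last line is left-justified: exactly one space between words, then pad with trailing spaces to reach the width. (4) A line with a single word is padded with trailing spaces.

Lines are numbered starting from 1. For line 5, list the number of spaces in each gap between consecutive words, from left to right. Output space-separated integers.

Line 1: ['will'] (min_width=4, slack=9)
Line 2: ['telescope'] (min_width=9, slack=4)
Line 3: ['warm', 'number'] (min_width=11, slack=2)
Line 4: ['open', 'purple'] (min_width=11, slack=2)
Line 5: ['plate', 'number'] (min_width=12, slack=1)
Line 6: ['hospital'] (min_width=8, slack=5)
Line 7: ['calendar'] (min_width=8, slack=5)
Line 8: ['picture', 'no'] (min_width=10, slack=3)
Line 9: ['message'] (min_width=7, slack=6)
Line 10: ['segment'] (min_width=7, slack=6)
Line 11: ['number', 'yellow'] (min_width=13, slack=0)
Line 12: ['fast', 'chair'] (min_width=10, slack=3)
Line 13: ['angry', 'if', 'of'] (min_width=11, slack=2)

Answer: 2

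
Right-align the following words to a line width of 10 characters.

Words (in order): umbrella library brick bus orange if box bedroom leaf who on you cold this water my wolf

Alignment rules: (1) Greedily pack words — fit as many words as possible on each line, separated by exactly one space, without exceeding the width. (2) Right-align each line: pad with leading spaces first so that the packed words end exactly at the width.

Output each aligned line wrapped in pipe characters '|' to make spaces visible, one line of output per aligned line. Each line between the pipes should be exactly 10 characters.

Line 1: ['umbrella'] (min_width=8, slack=2)
Line 2: ['library'] (min_width=7, slack=3)
Line 3: ['brick', 'bus'] (min_width=9, slack=1)
Line 4: ['orange', 'if'] (min_width=9, slack=1)
Line 5: ['box'] (min_width=3, slack=7)
Line 6: ['bedroom'] (min_width=7, slack=3)
Line 7: ['leaf', 'who'] (min_width=8, slack=2)
Line 8: ['on', 'you'] (min_width=6, slack=4)
Line 9: ['cold', 'this'] (min_width=9, slack=1)
Line 10: ['water', 'my'] (min_width=8, slack=2)
Line 11: ['wolf'] (min_width=4, slack=6)

Answer: |  umbrella|
|   library|
| brick bus|
| orange if|
|       box|
|   bedroom|
|  leaf who|
|    on you|
| cold this|
|  water my|
|      wolf|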